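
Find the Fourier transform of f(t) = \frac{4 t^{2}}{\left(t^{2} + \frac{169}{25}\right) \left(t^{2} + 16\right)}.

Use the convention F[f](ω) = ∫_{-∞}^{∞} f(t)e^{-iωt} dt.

F(ω) = \frac{400 \pi e^{- 4 \left|{\omega}\right|}}{231} - \frac{260 \pi e^{- \frac{13 \left|{\omega}\right|}{5}}}{231}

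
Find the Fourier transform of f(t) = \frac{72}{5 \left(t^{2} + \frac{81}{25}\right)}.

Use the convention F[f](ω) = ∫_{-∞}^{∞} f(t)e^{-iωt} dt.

F(ω) = 8 \pi e^{- \frac{9 \left|{\omega}\right|}{5}}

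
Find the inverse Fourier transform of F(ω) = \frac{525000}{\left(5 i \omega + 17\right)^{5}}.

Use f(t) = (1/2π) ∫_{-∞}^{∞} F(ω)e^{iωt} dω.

f(t) = 7 t^{4} e^{- \frac{17 t}{5}} u\left(t\right)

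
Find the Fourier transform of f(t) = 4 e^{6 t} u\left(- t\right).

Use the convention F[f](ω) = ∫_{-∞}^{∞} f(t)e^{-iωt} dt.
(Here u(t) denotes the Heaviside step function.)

F(ω) = - \frac{4}{i \omega - 6}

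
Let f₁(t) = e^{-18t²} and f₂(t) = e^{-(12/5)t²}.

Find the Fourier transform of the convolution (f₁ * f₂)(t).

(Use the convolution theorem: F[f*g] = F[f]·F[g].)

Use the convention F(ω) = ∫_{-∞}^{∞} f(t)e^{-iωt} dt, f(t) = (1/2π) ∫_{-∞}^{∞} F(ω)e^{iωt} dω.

F[f₁*f₂](ω) = \frac{\sqrt{30} \pi e^{- \frac{17 \omega^{2}}{144}}}{36}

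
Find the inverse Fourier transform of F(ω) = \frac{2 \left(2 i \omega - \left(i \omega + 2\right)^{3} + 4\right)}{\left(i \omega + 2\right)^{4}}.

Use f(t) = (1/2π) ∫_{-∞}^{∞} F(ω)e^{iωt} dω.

f(t) = 2 \left(t^{2} - 1\right) e^{- 2 t} u\left(t\right)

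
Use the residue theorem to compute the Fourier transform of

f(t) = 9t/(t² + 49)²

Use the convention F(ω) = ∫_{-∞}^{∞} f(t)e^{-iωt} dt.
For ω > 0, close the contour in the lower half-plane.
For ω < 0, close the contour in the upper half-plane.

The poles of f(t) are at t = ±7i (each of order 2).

Let g(z) = f(z)e^{-iωz}; for large |z| the factor e^{-iωz} decays in the lower half-plane when ω > 0 and in the upper half-plane when ω < 0.

Case ω > 0 (lower half-plane, clockwise contour ⇒ F(ω) = -2πi·ΣRes):
  Res_{z = - 7 i} g(z) = \frac{9 \omega e^{- 7 \omega}}{28} (pole of order 2)
  F(ω) = -2πi·ΣRes = - \frac{9 i \pi \omega e^{- 7 \omega}}{14}

Case ω < 0 (upper half-plane, counterclockwise contour ⇒ F(ω) = +2πi·ΣRes):
  Res_{z = 7 i} g(z) = - \frac{9 \omega e^{7 \omega}}{28} (pole of order 2)
  F(ω) = 2πi·ΣRes = - \frac{9 i \pi \omega e^{7 \omega}}{14}

Both cases combine into a single formula in |ω|:

F(ω) = - \frac{9 i \pi \omega e^{- 7 \left|{\omega}\right|}}{14}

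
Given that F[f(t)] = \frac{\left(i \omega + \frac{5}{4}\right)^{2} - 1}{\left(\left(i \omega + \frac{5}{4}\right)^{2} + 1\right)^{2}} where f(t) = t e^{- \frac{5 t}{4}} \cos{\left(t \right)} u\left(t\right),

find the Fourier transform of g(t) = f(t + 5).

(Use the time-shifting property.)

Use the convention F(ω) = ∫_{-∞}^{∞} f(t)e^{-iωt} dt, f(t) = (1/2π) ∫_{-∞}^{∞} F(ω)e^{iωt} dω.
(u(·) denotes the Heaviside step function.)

F[g](ω) = \frac{16 \left(\left(4 i \omega + 5\right)^{2} - 16\right) e^{5 i \omega}}{\left(\left(4 i \omega + 5\right)^{2} + 16\right)^{2}}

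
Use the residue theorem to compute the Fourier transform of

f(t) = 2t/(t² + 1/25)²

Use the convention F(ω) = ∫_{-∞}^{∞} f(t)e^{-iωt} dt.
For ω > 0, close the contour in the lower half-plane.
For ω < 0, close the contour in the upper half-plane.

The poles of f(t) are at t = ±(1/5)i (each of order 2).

Let g(z) = f(z)e^{-iωz}; for large |z| the factor e^{-iωz} decays in the lower half-plane when ω > 0 and in the upper half-plane when ω < 0.

Case ω > 0 (lower half-plane, clockwise contour ⇒ F(ω) = -2πi·ΣRes):
  Res_{z = - \frac{i}{5}} g(z) = \frac{5 \omega e^{- \frac{\omega}{5}}}{2} (pole of order 2)
  F(ω) = -2πi·ΣRes = - 5 i \pi \omega e^{- \frac{\omega}{5}}

Case ω < 0 (upper half-plane, counterclockwise contour ⇒ F(ω) = +2πi·ΣRes):
  Res_{z = \frac{i}{5}} g(z) = - \frac{5 \omega e^{\frac{\omega}{5}}}{2} (pole of order 2)
  F(ω) = 2πi·ΣRes = - 5 i \pi \omega e^{\frac{\omega}{5}}

Both cases combine into a single formula in |ω|:

F(ω) = - 5 i \pi \omega e^{- \frac{\left|{\omega}\right|}{5}}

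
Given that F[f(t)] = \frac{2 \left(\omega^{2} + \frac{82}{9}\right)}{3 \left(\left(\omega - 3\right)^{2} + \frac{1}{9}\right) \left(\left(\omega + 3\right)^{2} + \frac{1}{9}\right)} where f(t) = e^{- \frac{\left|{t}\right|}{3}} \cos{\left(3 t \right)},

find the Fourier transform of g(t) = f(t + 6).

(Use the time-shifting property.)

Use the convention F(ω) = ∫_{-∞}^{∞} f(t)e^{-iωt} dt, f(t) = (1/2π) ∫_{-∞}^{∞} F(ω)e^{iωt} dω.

F[g](ω) = \frac{\left(54 \omega^{2} + 492\right) e^{6 i \omega}}{81 \omega^{4} - 1440 \omega^{2} + 6724}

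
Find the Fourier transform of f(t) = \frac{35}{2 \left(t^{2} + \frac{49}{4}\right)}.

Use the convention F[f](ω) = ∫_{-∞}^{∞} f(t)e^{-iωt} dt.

F(ω) = 5 \pi e^{- \frac{7 \left|{\omega}\right|}{2}}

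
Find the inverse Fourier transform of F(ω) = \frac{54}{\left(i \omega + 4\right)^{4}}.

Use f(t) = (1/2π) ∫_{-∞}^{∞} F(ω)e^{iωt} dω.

f(t) = 9 t^{3} e^{- 4 t} u\left(t\right)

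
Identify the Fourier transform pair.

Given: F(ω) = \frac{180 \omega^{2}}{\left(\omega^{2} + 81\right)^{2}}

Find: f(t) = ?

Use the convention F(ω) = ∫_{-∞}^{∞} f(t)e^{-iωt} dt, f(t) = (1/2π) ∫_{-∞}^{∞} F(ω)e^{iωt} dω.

f(t) = 5 \left(1 - 9 \left|{t}\right|\right) e^{- 9 \left|{t}\right|}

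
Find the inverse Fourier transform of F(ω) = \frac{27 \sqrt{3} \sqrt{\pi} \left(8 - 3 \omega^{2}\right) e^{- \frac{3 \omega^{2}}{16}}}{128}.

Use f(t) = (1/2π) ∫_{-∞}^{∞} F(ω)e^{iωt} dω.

f(t) = 9 t^{2} e^{- \frac{4 t^{2}}{3}}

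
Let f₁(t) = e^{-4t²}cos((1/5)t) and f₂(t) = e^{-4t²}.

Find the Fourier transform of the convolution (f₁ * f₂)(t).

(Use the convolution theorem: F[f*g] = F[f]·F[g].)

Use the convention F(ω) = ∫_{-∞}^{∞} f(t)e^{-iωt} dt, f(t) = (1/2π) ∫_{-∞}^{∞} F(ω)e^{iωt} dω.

F[f₁*f₂](ω) = \frac{\pi \left(e^{\frac{\omega}{20}} + 1\right) e^{- \frac{\omega^{2}}{8} - \frac{\omega}{40} - \frac{1}{400}}}{8}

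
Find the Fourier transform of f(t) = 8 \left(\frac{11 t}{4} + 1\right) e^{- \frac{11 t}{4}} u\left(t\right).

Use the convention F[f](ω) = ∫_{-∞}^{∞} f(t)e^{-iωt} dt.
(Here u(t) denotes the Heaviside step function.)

F(ω) = \frac{64 \left(- 2 i \omega - 11\right)}{16 \omega^{2} - 88 i \omega - 121}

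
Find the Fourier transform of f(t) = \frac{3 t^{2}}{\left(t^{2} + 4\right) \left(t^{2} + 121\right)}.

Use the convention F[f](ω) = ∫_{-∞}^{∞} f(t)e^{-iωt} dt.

F(ω) = \frac{\pi \left(11 - 2 e^{9 \left|{\omega}\right|}\right) e^{- 11 \left|{\omega}\right|}}{39}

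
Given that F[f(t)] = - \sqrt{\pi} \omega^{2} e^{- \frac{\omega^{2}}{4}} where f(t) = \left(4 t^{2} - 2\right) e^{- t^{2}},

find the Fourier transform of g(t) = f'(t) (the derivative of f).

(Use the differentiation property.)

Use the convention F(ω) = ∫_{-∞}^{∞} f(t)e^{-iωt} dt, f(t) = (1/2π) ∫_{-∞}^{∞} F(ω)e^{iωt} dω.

F[g](ω) = - i \sqrt{\pi} \omega^{3} e^{- \frac{\omega^{2}}{4}}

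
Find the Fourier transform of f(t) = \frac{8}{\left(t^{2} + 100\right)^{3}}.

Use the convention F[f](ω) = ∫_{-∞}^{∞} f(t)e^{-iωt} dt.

F(ω) = \frac{\pi \left(100 \omega^{2} + 30 \left|{\omega}\right| + 3\right) e^{- 10 \left|{\omega}\right|}}{100000}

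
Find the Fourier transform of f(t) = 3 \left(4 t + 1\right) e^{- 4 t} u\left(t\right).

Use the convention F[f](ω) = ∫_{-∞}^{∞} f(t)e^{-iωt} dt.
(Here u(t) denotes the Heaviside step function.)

F(ω) = \frac{3 \left(- i \omega - 8\right)}{\omega^{2} - 8 i \omega - 16}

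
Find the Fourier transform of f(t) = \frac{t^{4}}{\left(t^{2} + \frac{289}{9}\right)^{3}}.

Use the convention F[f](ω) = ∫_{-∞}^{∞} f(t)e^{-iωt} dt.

F(ω) = \frac{\pi \left(289 \omega^{2} - 255 \left|{\omega}\right| + 27\right) e^{- \frac{17 \left|{\omega}\right|}{3}}}{408}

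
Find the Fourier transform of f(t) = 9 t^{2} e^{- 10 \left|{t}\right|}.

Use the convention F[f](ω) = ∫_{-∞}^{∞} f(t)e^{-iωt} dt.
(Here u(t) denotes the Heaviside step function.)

F(ω) = \frac{360 \left(100 - 3 \omega^{2}\right)}{\left(\omega^{2} + 100\right)^{3}}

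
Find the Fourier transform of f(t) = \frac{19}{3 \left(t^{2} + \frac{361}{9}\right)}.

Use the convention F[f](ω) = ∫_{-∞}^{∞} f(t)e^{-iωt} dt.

F(ω) = \pi e^{- \frac{19 \left|{\omega}\right|}{3}}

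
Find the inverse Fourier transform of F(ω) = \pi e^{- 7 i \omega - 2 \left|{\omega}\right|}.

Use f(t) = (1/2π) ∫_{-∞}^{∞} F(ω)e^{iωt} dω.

f(t) = \frac{2}{\left(t - 7\right)^{2} + 4}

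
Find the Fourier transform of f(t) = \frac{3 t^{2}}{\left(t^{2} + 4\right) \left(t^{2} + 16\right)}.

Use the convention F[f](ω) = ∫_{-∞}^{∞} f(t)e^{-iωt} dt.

F(ω) = \frac{\pi \left(2 - e^{2 \left|{\omega}\right|}\right) e^{- 4 \left|{\omega}\right|}}{2}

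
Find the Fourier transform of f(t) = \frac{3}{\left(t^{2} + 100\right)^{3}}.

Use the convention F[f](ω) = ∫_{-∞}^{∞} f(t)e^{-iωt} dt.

F(ω) = \frac{3 \pi \left(100 \omega^{2} + 30 \left|{\omega}\right| + 3\right) e^{- 10 \left|{\omega}\right|}}{800000}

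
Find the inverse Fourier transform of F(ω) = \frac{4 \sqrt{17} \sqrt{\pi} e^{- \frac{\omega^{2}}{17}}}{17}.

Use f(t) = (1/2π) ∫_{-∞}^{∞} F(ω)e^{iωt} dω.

f(t) = 2 e^{- \frac{17 t^{2}}{4}}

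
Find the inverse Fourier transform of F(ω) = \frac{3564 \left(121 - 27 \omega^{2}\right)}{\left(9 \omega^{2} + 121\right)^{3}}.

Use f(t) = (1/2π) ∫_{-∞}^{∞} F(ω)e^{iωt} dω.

f(t) = 3 t^{2} e^{- \frac{11 \left|{t}\right|}{3}}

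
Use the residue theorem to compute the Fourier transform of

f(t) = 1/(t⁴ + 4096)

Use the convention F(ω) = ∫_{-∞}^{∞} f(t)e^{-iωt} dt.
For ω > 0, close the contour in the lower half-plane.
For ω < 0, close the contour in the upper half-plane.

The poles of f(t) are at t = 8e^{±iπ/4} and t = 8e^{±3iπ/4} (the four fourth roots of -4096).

Let g(z) = f(z)e^{-iωz}; for large |z| the factor e^{-iωz} decays in the lower half-plane when ω > 0 and in the upper half-plane when ω < 0.

Case ω > 0 (lower half-plane, clockwise contour ⇒ F(ω) = -2πi·ΣRes):
  Res_{z = - 4 \sqrt{2} - 4 \sqrt{2} i} g(z) = \frac{\sqrt{2} i \left(1 - i\right) e^{4 \sqrt{2} \omega \left(-1 + i\right)}}{4096}
  Res_{z = 4 \sqrt{2} - 4 \sqrt{2} i} g(z) = \frac{\sqrt{2} i \left(1 + i\right) e^{- 4 \sqrt{2} \omega \left(1 + i\right)}}{4096}
  F(ω) = -2πi·ΣRes = \frac{\sqrt{2} \pi \left(1 - i\right) \left(e^{8 \sqrt{2} i \omega} + i\right) e^{- 4 \sqrt{2} \omega \left(1 + i\right)}}{2048} = \frac{\sqrt{2} \pi \left(\sin{\left(4 \sqrt{2} \omega \right)} + \cos{\left(4 \sqrt{2} \omega \right)}\right) e^{- 4 \sqrt{2} \omega}}{1024}

Case ω < 0 (upper half-plane, counterclockwise contour ⇒ F(ω) = +2πi·ΣRes):
  Res_{z = 4 \sqrt{2} + 4 \sqrt{2} i} g(z) = \frac{\sqrt{2} i \left(-1 + i\right) e^{4 \sqrt{2} \omega \left(1 - i\right)}}{4096}
  Res_{z = - 4 \sqrt{2} + 4 \sqrt{2} i} g(z) = \frac{\sqrt{2} \left(1 - i\right) e^{4 \sqrt{2} \omega \left(1 + i\right)}}{4096}
  F(ω) = 2πi·ΣRes = - \frac{\sqrt{2} i \pi \left(i \left(1 - i\right) e^{4 \sqrt{2} \omega \left(1 - i\right)} - \left(1 - i\right) e^{4 \sqrt{2} \omega \left(1 + i\right)}\right)}{2048} = \frac{\sqrt{2} \pi \left(- \sin{\left(4 \sqrt{2} \omega \right)} + \cos{\left(4 \sqrt{2} \omega \right)}\right) e^{4 \sqrt{2} \omega}}{1024}

Both cases combine into a single formula in |ω|:

F(ω) = \frac{\sqrt{2} \pi \left(\sin{\left(4 \sqrt{2} \left|{\omega}\right| \right)} + \cos{\left(4 \sqrt{2} \left|{\omega}\right| \right)}\right) e^{- 4 \sqrt{2} \left|{\omega}\right|}}{1024}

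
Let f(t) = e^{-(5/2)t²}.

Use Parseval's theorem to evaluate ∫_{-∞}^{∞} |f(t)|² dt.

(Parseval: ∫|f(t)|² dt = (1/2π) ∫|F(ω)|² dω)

∫|f(t)|² dt = \frac{\sqrt{5} \sqrt{\pi}}{5}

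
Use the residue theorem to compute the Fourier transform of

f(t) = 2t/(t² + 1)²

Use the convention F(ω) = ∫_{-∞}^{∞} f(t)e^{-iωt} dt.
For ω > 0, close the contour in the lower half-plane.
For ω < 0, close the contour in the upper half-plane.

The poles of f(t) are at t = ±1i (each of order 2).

Let g(z) = f(z)e^{-iωz}; for large |z| the factor e^{-iωz} decays in the lower half-plane when ω > 0 and in the upper half-plane when ω < 0.

Case ω > 0 (lower half-plane, clockwise contour ⇒ F(ω) = -2πi·ΣRes):
  Res_{z = - i} g(z) = \frac{\omega e^{- \omega}}{2} (pole of order 2)
  F(ω) = -2πi·ΣRes = - i \pi \omega e^{- \omega}

Case ω < 0 (upper half-plane, counterclockwise contour ⇒ F(ω) = +2πi·ΣRes):
  Res_{z = i} g(z) = - \frac{\omega e^{\omega}}{2} (pole of order 2)
  F(ω) = 2πi·ΣRes = - i \pi \omega e^{\omega}

Both cases combine into a single formula in |ω|:

F(ω) = - i \pi \omega e^{- \left|{\omega}\right|}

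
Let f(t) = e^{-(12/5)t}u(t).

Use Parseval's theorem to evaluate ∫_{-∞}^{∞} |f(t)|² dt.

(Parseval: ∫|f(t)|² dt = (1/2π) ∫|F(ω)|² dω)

∫|f(t)|² dt = \frac{5}{24}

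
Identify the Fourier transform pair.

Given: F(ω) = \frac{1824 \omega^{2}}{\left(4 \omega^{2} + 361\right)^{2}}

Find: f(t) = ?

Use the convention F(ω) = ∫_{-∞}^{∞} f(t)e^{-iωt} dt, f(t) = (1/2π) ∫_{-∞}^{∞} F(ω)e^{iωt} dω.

f(t) = 3 \left(1 - \frac{19 \left|{t}\right|}{2}\right) e^{- \frac{19 \left|{t}\right|}{2}}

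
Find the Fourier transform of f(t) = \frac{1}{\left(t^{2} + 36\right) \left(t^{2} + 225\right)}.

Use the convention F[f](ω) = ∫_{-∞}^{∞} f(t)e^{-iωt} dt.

F(ω) = \frac{\pi \left(5 e^{9 \left|{\omega}\right|} - 2\right) e^{- 15 \left|{\omega}\right|}}{5670}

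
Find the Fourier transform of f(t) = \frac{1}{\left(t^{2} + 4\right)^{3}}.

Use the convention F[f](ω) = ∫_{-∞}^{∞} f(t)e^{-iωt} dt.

F(ω) = \frac{\pi \left(4 \omega^{2} + 6 \left|{\omega}\right| + 3\right) e^{- 2 \left|{\omega}\right|}}{256}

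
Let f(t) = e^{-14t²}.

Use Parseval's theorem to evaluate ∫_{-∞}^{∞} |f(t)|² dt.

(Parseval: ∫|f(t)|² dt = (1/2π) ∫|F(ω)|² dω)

∫|f(t)|² dt = \frac{\sqrt{7} \sqrt{\pi}}{14}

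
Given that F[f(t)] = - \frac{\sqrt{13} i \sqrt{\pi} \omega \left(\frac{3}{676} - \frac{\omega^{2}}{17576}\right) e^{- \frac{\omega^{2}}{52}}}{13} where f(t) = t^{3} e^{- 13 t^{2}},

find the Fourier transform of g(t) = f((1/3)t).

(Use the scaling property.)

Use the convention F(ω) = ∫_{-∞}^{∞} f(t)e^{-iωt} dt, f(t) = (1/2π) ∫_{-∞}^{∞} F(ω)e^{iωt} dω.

F[g](ω) = \frac{27 \sqrt{13} i \sqrt{\pi} \omega \left(3 \omega^{2} - 26\right) e^{- \frac{9 \omega^{2}}{52}}}{228488}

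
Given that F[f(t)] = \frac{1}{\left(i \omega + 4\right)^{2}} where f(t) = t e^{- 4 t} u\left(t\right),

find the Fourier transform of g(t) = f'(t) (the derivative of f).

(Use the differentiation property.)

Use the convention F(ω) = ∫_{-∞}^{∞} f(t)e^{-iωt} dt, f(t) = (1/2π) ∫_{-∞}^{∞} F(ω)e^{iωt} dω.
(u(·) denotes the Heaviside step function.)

F[g](ω) = \frac{i \omega}{\left(i \omega + 4\right)^{2}}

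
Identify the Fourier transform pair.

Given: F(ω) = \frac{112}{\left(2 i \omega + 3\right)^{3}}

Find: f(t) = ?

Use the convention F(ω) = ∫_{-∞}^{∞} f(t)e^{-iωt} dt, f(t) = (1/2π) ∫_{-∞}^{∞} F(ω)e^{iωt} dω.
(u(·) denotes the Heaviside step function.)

f(t) = 7 t^{2} e^{- \frac{3 t}{2}} u\left(t\right)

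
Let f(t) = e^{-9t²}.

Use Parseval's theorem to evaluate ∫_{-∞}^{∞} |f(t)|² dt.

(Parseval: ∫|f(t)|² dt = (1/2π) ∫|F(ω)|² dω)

∫|f(t)|² dt = \frac{\sqrt{2} \sqrt{\pi}}{6}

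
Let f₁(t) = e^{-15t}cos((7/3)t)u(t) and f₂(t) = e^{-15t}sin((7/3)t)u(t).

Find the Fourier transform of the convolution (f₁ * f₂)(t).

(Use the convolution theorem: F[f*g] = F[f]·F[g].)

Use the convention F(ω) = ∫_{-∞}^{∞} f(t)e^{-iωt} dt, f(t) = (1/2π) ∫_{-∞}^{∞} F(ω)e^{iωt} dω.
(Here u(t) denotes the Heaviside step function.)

F[f₁*f₂](ω) = \frac{189 \left(i \omega + 15\right)}{\left(9 \left(i \omega + 15\right)^{2} + 49\right)^{2}}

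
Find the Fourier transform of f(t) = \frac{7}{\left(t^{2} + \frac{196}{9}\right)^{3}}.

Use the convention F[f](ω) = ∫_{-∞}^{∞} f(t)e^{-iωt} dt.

F(ω) = \frac{27 \pi \left(196 \omega^{2} + 126 \left|{\omega}\right| + 27\right) e^{- \frac{14 \left|{\omega}\right|}{3}}}{614656}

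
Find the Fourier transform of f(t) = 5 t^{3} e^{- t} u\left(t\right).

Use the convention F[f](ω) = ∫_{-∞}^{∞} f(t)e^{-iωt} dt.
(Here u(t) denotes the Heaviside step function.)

F(ω) = \frac{30}{\left(i \omega + 1\right)^{4}}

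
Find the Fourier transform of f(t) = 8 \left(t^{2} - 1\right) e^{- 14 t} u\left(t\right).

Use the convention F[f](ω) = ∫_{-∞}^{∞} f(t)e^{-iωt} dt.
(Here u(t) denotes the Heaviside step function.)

F(ω) = \frac{8 \left(2 i \omega - \left(i \omega + 14\right)^{3} + 28\right)}{\left(i \omega + 14\right)^{4}}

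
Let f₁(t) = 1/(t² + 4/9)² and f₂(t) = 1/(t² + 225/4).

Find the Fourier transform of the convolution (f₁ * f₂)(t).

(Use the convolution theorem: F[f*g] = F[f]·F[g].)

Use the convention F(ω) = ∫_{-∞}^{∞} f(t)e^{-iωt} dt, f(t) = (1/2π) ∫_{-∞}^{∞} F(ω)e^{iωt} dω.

F[f₁*f₂](ω) = \frac{3 \pi^{2} \left(2 \left|{\omega}\right| + 3\right) e^{- \frac{49 \left|{\omega}\right|}{6}}}{40}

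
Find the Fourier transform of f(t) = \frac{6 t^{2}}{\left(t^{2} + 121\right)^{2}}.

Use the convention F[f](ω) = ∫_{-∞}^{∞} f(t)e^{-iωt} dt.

F(ω) = \frac{3 \pi \left(1 - 11 \left|{\omega}\right|\right) e^{- 11 \left|{\omega}\right|}}{11}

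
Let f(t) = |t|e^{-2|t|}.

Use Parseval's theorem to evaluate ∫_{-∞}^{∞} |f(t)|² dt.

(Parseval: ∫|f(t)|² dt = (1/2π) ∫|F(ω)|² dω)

∫|f(t)|² dt = \frac{1}{16}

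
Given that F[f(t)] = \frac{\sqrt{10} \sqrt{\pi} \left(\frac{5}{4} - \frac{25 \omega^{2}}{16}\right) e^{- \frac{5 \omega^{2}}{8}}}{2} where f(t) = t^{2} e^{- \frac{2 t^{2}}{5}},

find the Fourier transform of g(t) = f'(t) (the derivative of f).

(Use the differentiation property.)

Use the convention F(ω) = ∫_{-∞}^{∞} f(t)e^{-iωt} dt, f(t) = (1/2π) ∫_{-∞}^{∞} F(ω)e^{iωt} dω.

F[g](ω) = \frac{5 \sqrt{10} i \sqrt{\pi} \omega \left(4 - 5 \omega^{2}\right) e^{- \frac{5 \omega^{2}}{8}}}{32}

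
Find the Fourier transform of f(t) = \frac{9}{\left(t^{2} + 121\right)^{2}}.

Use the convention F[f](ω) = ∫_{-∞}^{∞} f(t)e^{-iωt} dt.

F(ω) = \frac{9 \pi \left(11 \left|{\omega}\right| + 1\right) e^{- 11 \left|{\omega}\right|}}{2662}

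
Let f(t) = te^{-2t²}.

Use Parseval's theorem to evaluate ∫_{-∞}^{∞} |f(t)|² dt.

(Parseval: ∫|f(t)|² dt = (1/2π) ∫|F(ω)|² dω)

∫|f(t)|² dt = \frac{\sqrt{\pi}}{16}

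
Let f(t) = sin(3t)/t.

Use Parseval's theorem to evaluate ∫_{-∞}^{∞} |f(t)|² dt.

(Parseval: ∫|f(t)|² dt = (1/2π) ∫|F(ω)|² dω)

∫|f(t)|² dt = 3 \pi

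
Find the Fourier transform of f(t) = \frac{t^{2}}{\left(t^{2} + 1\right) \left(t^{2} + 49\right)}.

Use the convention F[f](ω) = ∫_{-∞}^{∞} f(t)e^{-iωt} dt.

F(ω) = \frac{\pi \left(7 - e^{6 \left|{\omega}\right|}\right) e^{- 7 \left|{\omega}\right|}}{48}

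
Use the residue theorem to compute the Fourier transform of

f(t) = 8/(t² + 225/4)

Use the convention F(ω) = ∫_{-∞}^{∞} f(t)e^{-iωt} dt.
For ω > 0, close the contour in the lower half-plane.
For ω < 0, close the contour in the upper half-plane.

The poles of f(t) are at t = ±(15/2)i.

Let g(z) = f(z)e^{-iωz}; for large |z| the factor e^{-iωz} decays in the lower half-plane when ω > 0 and in the upper half-plane when ω < 0.

Case ω > 0 (lower half-plane, clockwise contour ⇒ F(ω) = -2πi·ΣRes):
  Res_{z = - \frac{15 i}{2}} g(z) = \frac{8 i e^{- \frac{15 \omega}{2}}}{15}
  F(ω) = -2πi·ΣRes = \frac{16 \pi e^{- \frac{15 \omega}{2}}}{15}

Case ω < 0 (upper half-plane, counterclockwise contour ⇒ F(ω) = +2πi·ΣRes):
  Res_{z = \frac{15 i}{2}} g(z) = - \frac{8 i e^{\frac{15 \omega}{2}}}{15}
  F(ω) = 2πi·ΣRes = \frac{16 \pi e^{\frac{15 \omega}{2}}}{15}

Both cases combine into a single formula in |ω|:

F(ω) = \frac{16 \pi e^{- \frac{15 \left|{\omega}\right|}{2}}}{15}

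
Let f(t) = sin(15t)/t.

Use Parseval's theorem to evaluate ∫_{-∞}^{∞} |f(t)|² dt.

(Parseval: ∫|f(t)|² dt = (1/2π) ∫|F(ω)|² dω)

∫|f(t)|² dt = 15 \pi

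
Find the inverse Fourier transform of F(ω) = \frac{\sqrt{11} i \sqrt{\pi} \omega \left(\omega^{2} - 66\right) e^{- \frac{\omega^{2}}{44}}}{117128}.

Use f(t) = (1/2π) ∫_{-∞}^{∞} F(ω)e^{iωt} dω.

f(t) = t^{3} e^{- 11 t^{2}}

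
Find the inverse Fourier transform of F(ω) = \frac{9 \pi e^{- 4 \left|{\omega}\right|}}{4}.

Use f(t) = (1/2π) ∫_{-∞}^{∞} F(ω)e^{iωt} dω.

f(t) = \frac{9}{t^{2} + 16}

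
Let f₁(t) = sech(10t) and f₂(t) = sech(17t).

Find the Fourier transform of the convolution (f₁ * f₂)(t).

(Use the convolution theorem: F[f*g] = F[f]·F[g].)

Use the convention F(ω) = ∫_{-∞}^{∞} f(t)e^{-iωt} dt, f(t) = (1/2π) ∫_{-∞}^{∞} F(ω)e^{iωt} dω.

F[f₁*f₂](ω) = \frac{\pi^{2}}{170 \cosh{\left(\frac{\pi \omega}{34} \right)} \cosh{\left(\frac{\pi \omega}{20} \right)}}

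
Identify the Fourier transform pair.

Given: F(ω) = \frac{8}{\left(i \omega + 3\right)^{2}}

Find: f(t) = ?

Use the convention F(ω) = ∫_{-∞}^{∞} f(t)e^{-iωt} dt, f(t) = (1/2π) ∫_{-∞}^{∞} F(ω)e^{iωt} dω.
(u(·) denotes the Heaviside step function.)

f(t) = 8 t e^{- 3 t} u\left(t\right)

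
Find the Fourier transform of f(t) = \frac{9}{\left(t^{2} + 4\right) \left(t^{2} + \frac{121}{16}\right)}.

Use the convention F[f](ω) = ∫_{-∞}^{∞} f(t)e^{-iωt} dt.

F(ω) = \frac{24 \pi e^{- 2 \left|{\omega}\right|}}{19} - \frac{192 \pi e^{- \frac{11 \left|{\omega}\right|}{4}}}{209}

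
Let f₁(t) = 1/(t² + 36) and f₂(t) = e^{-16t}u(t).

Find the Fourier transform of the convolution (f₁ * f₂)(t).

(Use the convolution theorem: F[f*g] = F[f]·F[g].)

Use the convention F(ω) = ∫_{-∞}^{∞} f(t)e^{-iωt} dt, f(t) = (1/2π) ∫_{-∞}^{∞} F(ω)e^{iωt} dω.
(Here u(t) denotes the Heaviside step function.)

F[f₁*f₂](ω) = \frac{\pi e^{- 6 \left|{\omega}\right|}}{6 \left(i \omega + 16\right)}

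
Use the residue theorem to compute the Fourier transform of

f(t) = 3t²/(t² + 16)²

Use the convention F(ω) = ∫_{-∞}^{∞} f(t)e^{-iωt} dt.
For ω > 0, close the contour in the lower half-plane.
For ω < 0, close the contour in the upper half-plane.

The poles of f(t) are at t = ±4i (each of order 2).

Let g(z) = f(z)e^{-iωz}; for large |z| the factor e^{-iωz} decays in the lower half-plane when ω > 0 and in the upper half-plane when ω < 0.

Case ω > 0 (lower half-plane, clockwise contour ⇒ F(ω) = -2πi·ΣRes):
  Res_{z = - 4 i} g(z) = \frac{3 i \left(1 - 4 \omega\right) e^{- 4 \omega}}{16} (pole of order 2)
  F(ω) = -2πi·ΣRes = \frac{3 \pi \left(1 - 4 \omega\right) e^{- 4 \omega}}{8}

Case ω < 0 (upper half-plane, counterclockwise contour ⇒ F(ω) = +2πi·ΣRes):
  Res_{z = 4 i} g(z) = \frac{3 i \left(- 4 \omega - 1\right) e^{4 \omega}}{16} (pole of order 2)
  F(ω) = 2πi·ΣRes = \frac{3 \pi \left(4 \omega + 1\right) e^{4 \omega}}{8}

Both cases combine into a single formula in |ω|:

F(ω) = \frac{3 \pi \left(1 - 4 \left|{\omega}\right|\right) e^{- 4 \left|{\omega}\right|}}{8}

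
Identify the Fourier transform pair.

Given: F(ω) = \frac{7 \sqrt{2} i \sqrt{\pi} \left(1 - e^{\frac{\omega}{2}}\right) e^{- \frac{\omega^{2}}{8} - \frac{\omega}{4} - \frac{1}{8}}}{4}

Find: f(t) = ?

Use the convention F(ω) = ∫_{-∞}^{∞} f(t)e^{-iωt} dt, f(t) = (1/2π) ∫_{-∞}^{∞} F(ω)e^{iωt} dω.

f(t) = 7 e^{- 2 t^{2}} \sin{\left(t \right)}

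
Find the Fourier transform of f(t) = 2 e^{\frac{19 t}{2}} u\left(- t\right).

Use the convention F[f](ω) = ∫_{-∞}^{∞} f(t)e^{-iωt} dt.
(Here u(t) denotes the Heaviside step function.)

F(ω) = - \frac{4}{2 i \omega - 19}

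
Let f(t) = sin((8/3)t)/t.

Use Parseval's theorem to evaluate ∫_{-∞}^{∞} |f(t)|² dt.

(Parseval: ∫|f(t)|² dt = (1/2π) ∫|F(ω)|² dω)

∫|f(t)|² dt = \frac{8 \pi}{3}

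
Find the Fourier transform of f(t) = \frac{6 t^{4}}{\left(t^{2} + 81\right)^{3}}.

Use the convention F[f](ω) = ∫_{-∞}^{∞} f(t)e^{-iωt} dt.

F(ω) = \frac{\pi \left(27 \omega^{2} - 15 \left|{\omega}\right| + 1\right) e^{- 9 \left|{\omega}\right|}}{4}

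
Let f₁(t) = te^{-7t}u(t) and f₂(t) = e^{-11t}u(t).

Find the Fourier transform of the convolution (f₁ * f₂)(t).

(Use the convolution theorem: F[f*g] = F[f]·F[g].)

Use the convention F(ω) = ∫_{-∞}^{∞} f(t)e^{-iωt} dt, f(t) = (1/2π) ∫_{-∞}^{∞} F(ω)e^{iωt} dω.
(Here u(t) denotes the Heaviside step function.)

F[f₁*f₂](ω) = \frac{1}{\left(i \omega + 7\right)^{2} \left(i \omega + 11\right)}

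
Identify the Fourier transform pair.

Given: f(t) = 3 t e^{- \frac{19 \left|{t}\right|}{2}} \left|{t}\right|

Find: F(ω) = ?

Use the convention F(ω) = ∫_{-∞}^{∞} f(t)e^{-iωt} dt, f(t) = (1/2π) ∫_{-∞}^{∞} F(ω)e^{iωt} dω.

F(ω) = \frac{192 i \omega \left(4 \omega^{2} - 1083\right)}{\left(4 \omega^{2} + 361\right)^{3}}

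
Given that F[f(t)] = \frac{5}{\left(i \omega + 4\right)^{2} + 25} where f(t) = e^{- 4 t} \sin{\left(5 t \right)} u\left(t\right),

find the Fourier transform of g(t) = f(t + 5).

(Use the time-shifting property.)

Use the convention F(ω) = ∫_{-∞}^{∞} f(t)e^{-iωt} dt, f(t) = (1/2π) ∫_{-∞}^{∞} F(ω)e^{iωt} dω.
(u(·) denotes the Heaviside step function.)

F[g](ω) = \frac{5 e^{5 i \omega}}{\left(i \omega + 4\right)^{2} + 25}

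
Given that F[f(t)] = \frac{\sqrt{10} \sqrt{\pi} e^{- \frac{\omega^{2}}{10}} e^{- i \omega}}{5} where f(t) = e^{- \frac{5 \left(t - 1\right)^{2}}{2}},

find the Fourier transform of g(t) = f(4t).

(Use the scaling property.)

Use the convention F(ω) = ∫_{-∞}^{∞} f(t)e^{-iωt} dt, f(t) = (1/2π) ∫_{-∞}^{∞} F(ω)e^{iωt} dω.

F[g](ω) = \frac{\sqrt{10} \sqrt{\pi} e^{- \frac{\omega \left(\omega + 40 i\right)}{160}}}{20}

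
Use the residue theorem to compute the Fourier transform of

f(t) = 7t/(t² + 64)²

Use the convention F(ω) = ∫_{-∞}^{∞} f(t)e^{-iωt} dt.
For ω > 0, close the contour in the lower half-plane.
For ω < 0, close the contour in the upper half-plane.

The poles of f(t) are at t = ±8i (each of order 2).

Let g(z) = f(z)e^{-iωz}; for large |z| the factor e^{-iωz} decays in the lower half-plane when ω > 0 and in the upper half-plane when ω < 0.

Case ω > 0 (lower half-plane, clockwise contour ⇒ F(ω) = -2πi·ΣRes):
  Res_{z = - 8 i} g(z) = \frac{7 \omega e^{- 8 \omega}}{32} (pole of order 2)
  F(ω) = -2πi·ΣRes = - \frac{7 i \pi \omega e^{- 8 \omega}}{16}

Case ω < 0 (upper half-plane, counterclockwise contour ⇒ F(ω) = +2πi·ΣRes):
  Res_{z = 8 i} g(z) = - \frac{7 \omega e^{8 \omega}}{32} (pole of order 2)
  F(ω) = 2πi·ΣRes = - \frac{7 i \pi \omega e^{8 \omega}}{16}

Both cases combine into a single formula in |ω|:

F(ω) = - \frac{7 i \pi \omega e^{- 8 \left|{\omega}\right|}}{16}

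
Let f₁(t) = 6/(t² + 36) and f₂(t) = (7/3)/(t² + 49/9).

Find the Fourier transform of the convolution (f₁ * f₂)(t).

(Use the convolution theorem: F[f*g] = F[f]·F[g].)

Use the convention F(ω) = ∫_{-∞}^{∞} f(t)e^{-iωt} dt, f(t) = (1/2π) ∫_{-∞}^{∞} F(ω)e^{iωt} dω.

F[f₁*f₂](ω) = \pi^{2} e^{- \frac{25 \left|{\omega}\right|}{3}}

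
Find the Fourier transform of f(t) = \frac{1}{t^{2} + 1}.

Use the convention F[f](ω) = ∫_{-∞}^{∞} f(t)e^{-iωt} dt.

F(ω) = \pi e^{- \left|{\omega}\right|}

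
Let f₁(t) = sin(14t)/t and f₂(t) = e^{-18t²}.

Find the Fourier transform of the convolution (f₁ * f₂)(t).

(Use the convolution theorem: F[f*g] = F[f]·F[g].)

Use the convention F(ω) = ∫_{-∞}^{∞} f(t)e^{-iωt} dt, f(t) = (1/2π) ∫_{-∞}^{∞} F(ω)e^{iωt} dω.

F[f₁*f₂](ω) = \begin{cases} \frac{\sqrt{2} \pi^{\frac{3}{2}} e^{- \frac{\omega^{2}}{72}}}{6} & \text{for}\: \omega > -14 \wedge \omega < 14 \\0 & \text{otherwise} \end{cases}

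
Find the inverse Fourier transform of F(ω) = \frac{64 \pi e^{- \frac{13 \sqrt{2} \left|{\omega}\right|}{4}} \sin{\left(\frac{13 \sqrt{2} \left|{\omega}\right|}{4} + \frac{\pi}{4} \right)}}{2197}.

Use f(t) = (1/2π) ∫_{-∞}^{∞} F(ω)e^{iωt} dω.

f(t) = \frac{8}{t^{4} + \frac{28561}{16}}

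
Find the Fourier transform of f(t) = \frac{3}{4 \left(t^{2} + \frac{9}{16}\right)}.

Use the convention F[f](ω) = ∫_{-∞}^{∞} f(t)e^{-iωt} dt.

F(ω) = \pi e^{- \frac{3 \left|{\omega}\right|}{4}}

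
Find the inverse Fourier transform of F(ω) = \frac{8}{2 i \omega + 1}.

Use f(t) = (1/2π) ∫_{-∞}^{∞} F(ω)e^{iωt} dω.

f(t) = 4 e^{- \frac{t}{2}} u\left(t\right)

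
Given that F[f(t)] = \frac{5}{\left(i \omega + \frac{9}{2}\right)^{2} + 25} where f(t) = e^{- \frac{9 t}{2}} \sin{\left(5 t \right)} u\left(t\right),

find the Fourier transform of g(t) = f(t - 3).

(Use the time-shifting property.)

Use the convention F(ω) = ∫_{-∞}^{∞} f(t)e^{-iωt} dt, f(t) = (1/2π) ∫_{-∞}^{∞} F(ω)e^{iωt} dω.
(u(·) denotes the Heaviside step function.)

F[g](ω) = \frac{20 e^{- 3 i \omega}}{\left(2 i \omega + 9\right)^{2} + 100}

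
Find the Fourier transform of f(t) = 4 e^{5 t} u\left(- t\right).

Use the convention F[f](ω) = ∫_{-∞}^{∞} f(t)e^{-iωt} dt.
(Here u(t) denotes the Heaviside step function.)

F(ω) = - \frac{4}{i \omega - 5}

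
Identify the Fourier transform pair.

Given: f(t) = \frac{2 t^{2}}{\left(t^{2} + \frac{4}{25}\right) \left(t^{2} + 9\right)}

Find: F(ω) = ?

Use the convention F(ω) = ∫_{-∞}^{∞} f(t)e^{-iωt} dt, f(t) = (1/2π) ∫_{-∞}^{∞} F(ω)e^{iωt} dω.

F(ω) = \frac{150 \pi e^{- 3 \left|{\omega}\right|}}{221} - \frac{20 \pi e^{- \frac{2 \left|{\omega}\right|}{5}}}{221}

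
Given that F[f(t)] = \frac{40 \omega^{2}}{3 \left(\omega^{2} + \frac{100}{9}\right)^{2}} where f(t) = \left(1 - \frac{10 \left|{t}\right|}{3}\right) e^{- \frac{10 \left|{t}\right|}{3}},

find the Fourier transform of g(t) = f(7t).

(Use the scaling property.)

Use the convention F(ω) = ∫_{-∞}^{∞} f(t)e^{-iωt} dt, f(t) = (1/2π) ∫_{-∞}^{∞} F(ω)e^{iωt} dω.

F[g](ω) = \frac{7560 \omega^{2}}{\left(9 \omega^{2} + 4900\right)^{2}}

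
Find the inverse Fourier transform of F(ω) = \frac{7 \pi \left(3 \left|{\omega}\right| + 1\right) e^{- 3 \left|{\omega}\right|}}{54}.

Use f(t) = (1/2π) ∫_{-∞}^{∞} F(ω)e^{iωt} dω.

f(t) = \frac{7}{\left(t^{2} + 9\right)^{2}}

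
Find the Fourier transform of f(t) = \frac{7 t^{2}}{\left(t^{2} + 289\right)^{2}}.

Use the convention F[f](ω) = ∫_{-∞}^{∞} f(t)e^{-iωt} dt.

F(ω) = \frac{7 \pi \left(1 - 17 \left|{\omega}\right|\right) e^{- 17 \left|{\omega}\right|}}{34}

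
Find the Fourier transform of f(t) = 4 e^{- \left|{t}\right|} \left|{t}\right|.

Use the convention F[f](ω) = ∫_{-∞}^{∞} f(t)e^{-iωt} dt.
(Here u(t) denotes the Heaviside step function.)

F(ω) = \frac{8 \left(1 - \omega^{2}\right)}{\left(\omega^{2} + 1\right)^{2}}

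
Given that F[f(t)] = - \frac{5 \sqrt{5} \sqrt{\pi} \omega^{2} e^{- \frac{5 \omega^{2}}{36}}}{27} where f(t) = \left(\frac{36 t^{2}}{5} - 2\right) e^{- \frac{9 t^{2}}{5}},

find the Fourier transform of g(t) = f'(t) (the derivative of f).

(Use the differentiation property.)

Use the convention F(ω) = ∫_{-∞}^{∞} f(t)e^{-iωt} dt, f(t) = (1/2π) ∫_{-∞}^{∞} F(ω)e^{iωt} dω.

F[g](ω) = - \frac{5 \sqrt{5} i \sqrt{\pi} \omega^{3} e^{- \frac{5 \omega^{2}}{36}}}{27}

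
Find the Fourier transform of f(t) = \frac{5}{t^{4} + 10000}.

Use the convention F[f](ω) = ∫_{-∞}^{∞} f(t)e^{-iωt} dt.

F(ω) = \frac{\pi e^{- 5 \sqrt{2} \left|{\omega}\right|} \sin{\left(5 \sqrt{2} \left|{\omega}\right| + \frac{\pi}{4} \right)}}{200}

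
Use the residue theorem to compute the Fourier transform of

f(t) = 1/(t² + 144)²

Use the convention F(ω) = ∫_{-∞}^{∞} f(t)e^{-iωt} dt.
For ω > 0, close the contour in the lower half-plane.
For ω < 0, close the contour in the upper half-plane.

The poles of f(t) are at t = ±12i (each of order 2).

Let g(z) = f(z)e^{-iωz}; for large |z| the factor e^{-iωz} decays in the lower half-plane when ω > 0 and in the upper half-plane when ω < 0.

Case ω > 0 (lower half-plane, clockwise contour ⇒ F(ω) = -2πi·ΣRes):
  Res_{z = - 12 i} g(z) = \frac{i \left(12 \omega + 1\right) e^{- 12 \omega}}{6912} (pole of order 2)
  F(ω) = -2πi·ΣRes = \frac{\pi \left(12 \omega + 1\right) e^{- 12 \omega}}{3456}

Case ω < 0 (upper half-plane, counterclockwise contour ⇒ F(ω) = +2πi·ΣRes):
  Res_{z = 12 i} g(z) = \frac{i \left(12 \omega - 1\right) e^{12 \omega}}{6912} (pole of order 2)
  F(ω) = 2πi·ΣRes = \frac{\pi \left(1 - 12 \omega\right) e^{12 \omega}}{3456}

Both cases combine into a single formula in |ω|:

F(ω) = \frac{\pi \left(12 \left|{\omega}\right| + 1\right) e^{- 12 \left|{\omega}\right|}}{3456}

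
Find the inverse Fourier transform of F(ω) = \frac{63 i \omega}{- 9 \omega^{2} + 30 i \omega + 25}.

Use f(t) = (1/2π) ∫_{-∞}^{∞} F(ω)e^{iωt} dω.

f(t) = 7 \left(1 - \frac{5 t}{3}\right) e^{- \frac{5 t}{3}} u\left(t\right)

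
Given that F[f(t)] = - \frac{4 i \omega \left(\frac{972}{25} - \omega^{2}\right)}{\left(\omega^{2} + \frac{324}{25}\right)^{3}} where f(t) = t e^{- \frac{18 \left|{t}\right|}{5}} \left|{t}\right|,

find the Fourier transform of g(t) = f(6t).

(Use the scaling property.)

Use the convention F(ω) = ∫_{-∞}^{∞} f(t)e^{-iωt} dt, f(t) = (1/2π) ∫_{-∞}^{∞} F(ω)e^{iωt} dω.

F[g](ω) = \frac{90000 i \omega \left(25 \omega^{2} - 34992\right)}{\left(25 \omega^{2} + 11664\right)^{3}}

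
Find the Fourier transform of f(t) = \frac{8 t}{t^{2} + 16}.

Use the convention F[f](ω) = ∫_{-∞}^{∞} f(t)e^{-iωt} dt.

F(ω) = - 8 i \pi e^{- 4 \left|{\omega}\right|} \operatorname{sign}{\left(\omega \right)}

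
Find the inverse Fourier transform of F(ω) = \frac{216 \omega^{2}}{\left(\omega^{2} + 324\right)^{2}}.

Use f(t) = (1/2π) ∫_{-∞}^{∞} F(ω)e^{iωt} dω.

f(t) = 3 \left(1 - 18 \left|{t}\right|\right) e^{- 18 \left|{t}\right|}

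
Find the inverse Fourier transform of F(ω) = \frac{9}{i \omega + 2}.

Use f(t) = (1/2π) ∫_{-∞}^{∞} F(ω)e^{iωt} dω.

f(t) = 9 e^{- 2 t} u\left(t\right)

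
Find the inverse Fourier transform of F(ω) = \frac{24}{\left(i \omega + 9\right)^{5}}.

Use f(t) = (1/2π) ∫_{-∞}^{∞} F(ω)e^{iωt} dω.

f(t) = t^{4} e^{- 9 t} u\left(t\right)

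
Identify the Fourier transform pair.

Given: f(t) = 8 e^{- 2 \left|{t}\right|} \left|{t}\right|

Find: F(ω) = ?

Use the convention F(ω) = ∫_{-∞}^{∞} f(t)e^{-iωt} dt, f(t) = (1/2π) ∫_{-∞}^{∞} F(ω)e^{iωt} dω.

F(ω) = \frac{16 \left(4 - \omega^{2}\right)}{\left(\omega^{2} + 4\right)^{2}}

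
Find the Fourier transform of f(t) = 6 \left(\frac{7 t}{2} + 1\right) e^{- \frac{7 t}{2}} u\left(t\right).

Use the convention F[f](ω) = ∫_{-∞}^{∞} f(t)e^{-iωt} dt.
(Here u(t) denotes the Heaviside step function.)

F(ω) = \frac{24 \left(- i \omega - 7\right)}{4 \omega^{2} - 28 i \omega - 49}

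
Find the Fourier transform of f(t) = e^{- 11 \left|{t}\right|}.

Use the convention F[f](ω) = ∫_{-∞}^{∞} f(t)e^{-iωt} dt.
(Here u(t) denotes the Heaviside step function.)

F(ω) = \frac{22}{\omega^{2} + 121}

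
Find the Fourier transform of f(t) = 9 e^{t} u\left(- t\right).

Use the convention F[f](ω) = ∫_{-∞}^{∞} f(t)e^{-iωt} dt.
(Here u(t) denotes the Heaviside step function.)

F(ω) = \frac{9 i}{\omega + i}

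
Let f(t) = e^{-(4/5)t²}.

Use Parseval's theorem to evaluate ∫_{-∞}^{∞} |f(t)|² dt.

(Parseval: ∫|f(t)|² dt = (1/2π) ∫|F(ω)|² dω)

∫|f(t)|² dt = \frac{\sqrt{10} \sqrt{\pi}}{4}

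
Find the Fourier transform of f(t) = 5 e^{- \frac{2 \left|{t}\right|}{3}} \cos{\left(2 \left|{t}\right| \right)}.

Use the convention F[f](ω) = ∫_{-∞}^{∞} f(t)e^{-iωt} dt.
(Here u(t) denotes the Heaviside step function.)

F(ω) = \frac{60 \left(9 \omega^{2} + 40\right)}{81 \omega^{4} - 576 \omega^{2} + 1600}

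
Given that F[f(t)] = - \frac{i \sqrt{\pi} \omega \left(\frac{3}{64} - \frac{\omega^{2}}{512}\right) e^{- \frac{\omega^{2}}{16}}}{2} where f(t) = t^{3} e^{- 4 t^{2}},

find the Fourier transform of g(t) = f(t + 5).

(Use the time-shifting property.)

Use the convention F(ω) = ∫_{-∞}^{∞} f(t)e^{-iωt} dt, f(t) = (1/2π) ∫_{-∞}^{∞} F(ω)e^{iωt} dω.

F[g](ω) = \frac{i \sqrt{\pi} \omega \left(\omega^{2} - 24\right) e^{\frac{\omega \left(- \omega + 80 i\right)}{16}}}{1024}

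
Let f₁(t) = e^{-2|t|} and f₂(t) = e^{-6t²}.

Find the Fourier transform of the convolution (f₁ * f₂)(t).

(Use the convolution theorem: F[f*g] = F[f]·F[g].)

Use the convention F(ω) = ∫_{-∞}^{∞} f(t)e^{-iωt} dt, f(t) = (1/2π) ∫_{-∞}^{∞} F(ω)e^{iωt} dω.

F[f₁*f₂](ω) = \frac{2 \sqrt{6} \sqrt{\pi} e^{- \frac{\omega^{2}}{24}}}{3 \left(\omega^{2} + 4\right)}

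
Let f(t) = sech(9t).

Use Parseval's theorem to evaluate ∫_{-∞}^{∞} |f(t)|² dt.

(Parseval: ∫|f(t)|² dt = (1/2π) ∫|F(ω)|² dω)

∫|f(t)|² dt = \frac{2}{9}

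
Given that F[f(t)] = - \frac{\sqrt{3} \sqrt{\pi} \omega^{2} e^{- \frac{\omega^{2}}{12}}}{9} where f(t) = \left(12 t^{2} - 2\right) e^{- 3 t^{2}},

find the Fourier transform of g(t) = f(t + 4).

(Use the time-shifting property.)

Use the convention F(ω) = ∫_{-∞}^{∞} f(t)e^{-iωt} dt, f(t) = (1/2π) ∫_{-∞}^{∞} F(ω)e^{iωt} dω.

F[g](ω) = - \frac{\sqrt{3} \sqrt{\pi} \omega^{2} e^{- \frac{\omega \left(\omega - 48 i\right)}{12}}}{9}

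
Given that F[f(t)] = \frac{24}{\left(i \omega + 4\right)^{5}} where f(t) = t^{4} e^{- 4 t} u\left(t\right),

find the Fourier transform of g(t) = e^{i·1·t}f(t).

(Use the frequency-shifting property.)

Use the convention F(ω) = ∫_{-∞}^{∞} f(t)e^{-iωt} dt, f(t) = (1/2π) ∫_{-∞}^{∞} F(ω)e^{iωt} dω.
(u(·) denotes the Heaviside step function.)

F[g](ω) = \frac{24}{\left(i \left(\omega - 1\right) + 4\right)^{5}}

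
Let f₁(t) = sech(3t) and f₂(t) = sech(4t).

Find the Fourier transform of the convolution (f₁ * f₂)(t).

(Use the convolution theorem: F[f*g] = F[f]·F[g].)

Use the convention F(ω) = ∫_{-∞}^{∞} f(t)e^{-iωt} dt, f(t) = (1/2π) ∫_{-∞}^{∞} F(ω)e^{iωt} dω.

F[f₁*f₂](ω) = \frac{\pi^{2}}{12 \cosh{\left(\frac{\pi \omega}{8} \right)} \cosh{\left(\frac{\pi \omega}{6} \right)}}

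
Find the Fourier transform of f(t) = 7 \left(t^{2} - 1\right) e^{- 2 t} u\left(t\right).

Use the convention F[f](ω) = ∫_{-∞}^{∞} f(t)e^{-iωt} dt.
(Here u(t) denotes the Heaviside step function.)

F(ω) = \frac{7 \left(2 i \omega - \left(i \omega + 2\right)^{3} + 4\right)}{\left(i \omega + 2\right)^{4}}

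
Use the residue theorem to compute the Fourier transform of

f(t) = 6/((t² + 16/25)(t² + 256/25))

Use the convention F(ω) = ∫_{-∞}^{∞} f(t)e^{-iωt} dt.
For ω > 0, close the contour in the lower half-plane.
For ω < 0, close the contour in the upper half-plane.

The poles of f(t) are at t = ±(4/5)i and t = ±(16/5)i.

Let g(z) = f(z)e^{-iωz}; for large |z| the factor e^{-iωz} decays in the lower half-plane when ω > 0 and in the upper half-plane when ω < 0.

Case ω > 0 (lower half-plane, clockwise contour ⇒ F(ω) = -2πi·ΣRes):
  Res_{z = - \frac{4 i}{5}} g(z) = \frac{25 i e^{- \frac{4 \omega}{5}}}{64}
  Res_{z = - \frac{16 i}{5}} g(z) = - \frac{25 i e^{- \frac{16 \omega}{5}}}{256}
  F(ω) = -2πi·ΣRes = \frac{25 \pi \left(4 e^{\frac{12 \omega}{5}} - 1\right) e^{- \frac{16 \omega}{5}}}{128}

Case ω < 0 (upper half-plane, counterclockwise contour ⇒ F(ω) = +2πi·ΣRes):
  Res_{z = \frac{4 i}{5}} g(z) = - \frac{25 i e^{\frac{4 \omega}{5}}}{64}
  Res_{z = \frac{16 i}{5}} g(z) = \frac{25 i e^{\frac{16 \omega}{5}}}{256}
  F(ω) = 2πi·ΣRes = \frac{25 \pi \left(4 - e^{\frac{12 \omega}{5}}\right) e^{\frac{4 \omega}{5}}}{128}

Both cases combine into a single formula in |ω|:

F(ω) = \frac{25 \pi \left(4 e^{\frac{12 \left|{\omega}\right|}{5}} - 1\right) e^{- \frac{16 \left|{\omega}\right|}{5}}}{128}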